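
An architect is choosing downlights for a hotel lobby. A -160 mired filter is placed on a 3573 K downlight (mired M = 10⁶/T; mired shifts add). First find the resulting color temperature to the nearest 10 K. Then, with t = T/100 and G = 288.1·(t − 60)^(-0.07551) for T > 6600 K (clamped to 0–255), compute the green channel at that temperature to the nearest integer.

M_in = 10⁶/3573 = 279.88; M_out = 279.88 + (-160) = 119.88.
T_out = 10⁶/119.88 = 8341.9 K → 8340 K; t = 83.4.
G = 288.1·(83.4 − 60)^(-0.07551) = 288.1·23.4^(-0.07551) = 288.1·0.78815 = 227.067.
Rounded: 227.

227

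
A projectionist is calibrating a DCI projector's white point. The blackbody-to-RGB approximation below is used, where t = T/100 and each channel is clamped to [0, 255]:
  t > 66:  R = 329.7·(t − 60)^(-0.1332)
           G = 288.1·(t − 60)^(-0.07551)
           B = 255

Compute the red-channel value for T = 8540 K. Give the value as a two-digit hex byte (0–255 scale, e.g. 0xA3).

t = 8540/100 = 85.4; the t > 66 branch applies.
R = 329.7·(85.4 − 60)^(-0.1332) = 329.7·25.4^(-0.1332) = 329.7·0.64994 = 214.287.
Rounded: 214; in hex, 0xD6.

0xD6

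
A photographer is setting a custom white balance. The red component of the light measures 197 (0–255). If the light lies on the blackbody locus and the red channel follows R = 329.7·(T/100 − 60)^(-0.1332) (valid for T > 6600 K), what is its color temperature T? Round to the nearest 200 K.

(t − 60)^(-0.1332) = 197/329.7 = 0.59751.
t − 60 = 0.59751^(1/-0.1332) = 0.59751^(-7.508) = 47.761, so t = 107.761.
T = 100·t = 10776 K → 10800 K to the nearest 200 K.

10800 K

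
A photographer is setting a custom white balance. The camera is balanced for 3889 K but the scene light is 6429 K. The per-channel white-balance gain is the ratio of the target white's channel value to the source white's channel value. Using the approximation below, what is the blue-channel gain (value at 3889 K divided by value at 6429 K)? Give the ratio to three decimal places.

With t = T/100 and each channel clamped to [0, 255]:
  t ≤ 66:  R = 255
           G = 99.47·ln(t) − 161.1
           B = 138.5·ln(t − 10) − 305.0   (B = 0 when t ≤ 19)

At 6429 K (t = 64.29):
  B = 138.5·ln(64.29 − 10) − 305.0 = 138.5·ln 54.29 − 305.0 = 138.5·3.9943 − 305.0 = 248.216.
At 3889 K (t = 38.89):
  B = 138.5·ln(38.89 − 10) − 305.0 = 138.5·ln 28.89 − 305.0 = 138.5·3.3635 − 305.0 = 160.844.
Gain = 160.844 / 248.216 = 0.6480 → 0.648.

0.648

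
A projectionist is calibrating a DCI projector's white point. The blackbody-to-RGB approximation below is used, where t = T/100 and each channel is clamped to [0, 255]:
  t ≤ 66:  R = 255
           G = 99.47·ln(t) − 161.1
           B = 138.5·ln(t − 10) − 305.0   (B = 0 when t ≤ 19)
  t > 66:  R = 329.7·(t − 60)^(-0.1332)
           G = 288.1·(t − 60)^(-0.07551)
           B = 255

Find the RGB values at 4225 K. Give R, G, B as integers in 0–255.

R=255, G=211, B=176

t = 4225/100 = 42.25; the t ≤ 66 branch applies.
R = 255 by definition for t ≤ 66.
G = 99.47·ln 42.25 − 161.1 = 99.47·3.7436 − 161.1 = 211.276.
B = 138.5·ln(42.25 − 10) − 305.0 = 138.5·ln 32.25 − 305.0 = 138.5·3.4735 − 305.0 = 176.082.
Rounded: (255, 211, 176).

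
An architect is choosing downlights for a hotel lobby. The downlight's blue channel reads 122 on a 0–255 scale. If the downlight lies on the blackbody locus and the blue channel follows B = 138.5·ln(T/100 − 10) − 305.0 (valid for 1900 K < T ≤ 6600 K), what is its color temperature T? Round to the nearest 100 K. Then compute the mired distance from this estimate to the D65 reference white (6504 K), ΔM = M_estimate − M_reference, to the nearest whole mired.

+159 mireds

ln(t − 10) = (122 + 305.0) / 138.5 = 3.0830.
t − 10 = e^3.0830 = 21.824, so t = 31.824.
T = 100·t = 3182 K → 3200 K to the nearest 100 K.
M_estimate = 10⁶/3200 = 312.50; M_reference = 10⁶/6504 = 153.75.
ΔM = 312.50 − 153.75 = 158.75 → +159 mireds.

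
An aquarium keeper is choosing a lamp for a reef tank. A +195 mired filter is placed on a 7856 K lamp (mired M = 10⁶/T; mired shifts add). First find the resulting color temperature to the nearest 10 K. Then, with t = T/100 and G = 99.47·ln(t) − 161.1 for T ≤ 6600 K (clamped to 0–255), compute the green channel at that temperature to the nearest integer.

M_in = 10⁶/7856 = 127.29; M_out = 127.29 + (+195) = 322.29.
T_out = 10⁶/322.29 = 3102.8 K → 3100 K; t = 31.
G = 99.47·ln 31 − 161.1 = 99.47·3.4340 − 161.1 = 180.479.
Rounded: 180.

180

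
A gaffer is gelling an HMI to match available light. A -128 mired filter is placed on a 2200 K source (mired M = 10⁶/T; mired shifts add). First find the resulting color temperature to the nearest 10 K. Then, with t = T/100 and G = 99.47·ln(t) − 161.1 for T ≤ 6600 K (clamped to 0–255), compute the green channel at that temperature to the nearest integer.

M_in = 10⁶/2200 = 454.55; M_out = 454.55 + (-128) = 326.55.
T_out = 10⁶/326.55 = 3062.4 K → 3060 K; t = 30.6.
G = 99.47·ln 30.6 − 161.1 = 99.47·3.4210 − 161.1 = 179.187.
Rounded: 179.

179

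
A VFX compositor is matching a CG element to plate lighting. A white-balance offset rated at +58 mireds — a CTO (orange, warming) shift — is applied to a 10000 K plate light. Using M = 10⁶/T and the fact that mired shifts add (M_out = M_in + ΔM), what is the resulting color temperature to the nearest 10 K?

6330 K

M_in = 10⁶/10000 = 100.00 mireds.
M_out = 100.00 + (+58) = 158.00 mireds.
T_out = 10⁶/158.00 = 6329.1 K → 6330 K.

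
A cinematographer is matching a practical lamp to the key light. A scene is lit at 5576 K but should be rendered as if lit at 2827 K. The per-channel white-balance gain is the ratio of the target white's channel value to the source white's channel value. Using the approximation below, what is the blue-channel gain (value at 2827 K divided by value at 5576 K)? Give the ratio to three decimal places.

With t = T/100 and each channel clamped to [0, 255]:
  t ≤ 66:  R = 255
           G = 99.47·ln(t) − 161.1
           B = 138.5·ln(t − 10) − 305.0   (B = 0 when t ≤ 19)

At 5576 K (t = 55.76):
  B = 138.5·ln(55.76 − 10) − 305.0 = 138.5·ln 45.76 − 305.0 = 138.5·3.8234 − 305.0 = 224.542.
At 2827 K (t = 28.27):
  B = 138.5·ln(28.27 − 10) − 305.0 = 138.5·ln 18.27 − 305.0 = 138.5·2.9053 − 305.0 = 97.379.
Gain = 97.379 / 224.542 = 0.4337 → 0.434.

0.434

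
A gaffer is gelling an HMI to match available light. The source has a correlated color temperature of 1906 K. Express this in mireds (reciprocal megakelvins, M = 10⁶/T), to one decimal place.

524.7 mireds

M = 10⁶ / 1906 = 524.659 → 524.7 mireds.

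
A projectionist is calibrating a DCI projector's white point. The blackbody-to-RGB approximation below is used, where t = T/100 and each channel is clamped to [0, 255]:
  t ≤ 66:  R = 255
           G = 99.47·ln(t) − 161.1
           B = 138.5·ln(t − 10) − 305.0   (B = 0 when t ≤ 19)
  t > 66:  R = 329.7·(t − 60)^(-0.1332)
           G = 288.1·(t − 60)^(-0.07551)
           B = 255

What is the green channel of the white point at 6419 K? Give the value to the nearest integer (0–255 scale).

t = 6419/100 = 64.19; the t ≤ 66 branch applies.
G = 99.47·ln 64.19 − 161.1 = 99.47·4.1618 − 161.1 = 252.879.
Rounded: 253.

253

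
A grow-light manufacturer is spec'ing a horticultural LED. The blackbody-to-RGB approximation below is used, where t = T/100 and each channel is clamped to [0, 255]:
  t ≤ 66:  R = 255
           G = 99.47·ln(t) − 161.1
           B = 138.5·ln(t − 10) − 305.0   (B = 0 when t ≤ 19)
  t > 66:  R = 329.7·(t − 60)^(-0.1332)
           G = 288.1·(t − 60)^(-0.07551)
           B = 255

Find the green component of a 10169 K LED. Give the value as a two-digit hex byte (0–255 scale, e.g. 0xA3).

0xD9

t = 10169/100 = 101.69; the t > 66 branch applies.
G = 288.1·(101.69 − 60)^(-0.07551) = 288.1·41.69^(-0.07551) = 288.1·0.75452 = 217.378.
Rounded: 217; in hex, 0xD9.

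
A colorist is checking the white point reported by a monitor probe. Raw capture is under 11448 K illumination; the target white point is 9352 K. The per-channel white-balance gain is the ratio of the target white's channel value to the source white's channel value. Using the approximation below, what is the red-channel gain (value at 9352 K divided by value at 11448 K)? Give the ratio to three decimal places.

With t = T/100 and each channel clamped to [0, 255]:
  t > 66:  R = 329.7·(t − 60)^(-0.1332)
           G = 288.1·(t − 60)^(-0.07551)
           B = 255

At 11448 K (t = 114.48):
  R = 329.7·(114.48 − 60)^(-0.1332) = 329.7·54.48^(-0.1332) = 329.7·0.58713 = 193.576.
At 9352 K (t = 93.52):
  R = 329.7·(93.52 − 60)^(-0.1332) = 329.7·33.52^(-0.1332) = 329.7·0.62637 = 206.514.
Gain = 206.514 / 193.576 = 1.0668 → 1.067.

1.067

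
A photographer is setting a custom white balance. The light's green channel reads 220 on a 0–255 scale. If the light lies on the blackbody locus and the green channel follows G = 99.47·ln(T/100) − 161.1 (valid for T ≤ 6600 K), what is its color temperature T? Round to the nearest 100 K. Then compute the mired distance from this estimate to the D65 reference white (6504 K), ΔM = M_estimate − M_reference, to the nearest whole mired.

ln t = (220 + 161.1) / 99.47 = 3.8313.
t = e^3.8313 = 46.123.
T = 100·t = 4612 K → 4600 K to the nearest 100 K.
M_estimate = 10⁶/4600 = 217.39; M_reference = 10⁶/6504 = 153.75.
ΔM = 217.39 − 153.75 = 63.64 → +64 mireds.

+64 mireds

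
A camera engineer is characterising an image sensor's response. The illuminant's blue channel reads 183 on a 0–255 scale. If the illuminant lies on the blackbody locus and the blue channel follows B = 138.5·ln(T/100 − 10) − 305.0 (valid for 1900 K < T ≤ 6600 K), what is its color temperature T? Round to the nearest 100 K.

4400 K

ln(t − 10) = (183 + 305.0) / 138.5 = 3.5235.
t − 10 = e^3.5235 = 33.902, so t = 43.902.
T = 100·t = 4390 K → 4400 K to the nearest 100 K.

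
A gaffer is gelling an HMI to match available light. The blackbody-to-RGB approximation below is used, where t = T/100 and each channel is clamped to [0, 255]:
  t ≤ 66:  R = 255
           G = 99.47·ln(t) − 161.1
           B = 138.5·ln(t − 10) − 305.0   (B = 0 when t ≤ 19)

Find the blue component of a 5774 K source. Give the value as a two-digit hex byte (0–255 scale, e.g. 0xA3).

t = 5774/100 = 57.74; the t ≤ 66 branch applies.
B = 138.5·ln(57.74 − 10) − 305.0 = 138.5·ln 47.74 − 305.0 = 138.5·3.8658 − 305.0 = 230.409.
Rounded: 230; in hex, 0xE6.

0xE6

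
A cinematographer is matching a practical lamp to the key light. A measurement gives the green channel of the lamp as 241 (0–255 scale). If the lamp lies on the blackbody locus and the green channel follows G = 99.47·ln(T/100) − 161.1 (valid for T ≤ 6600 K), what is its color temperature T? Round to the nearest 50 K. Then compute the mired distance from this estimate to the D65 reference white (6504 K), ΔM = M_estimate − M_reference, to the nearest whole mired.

+22 mireds

ln t = (241 + 161.1) / 99.47 = 4.0424.
t = e^4.0424 = 56.964.
T = 100·t = 5696 K → 5700 K to the nearest 50 K.
M_estimate = 10⁶/5700 = 175.44; M_reference = 10⁶/6504 = 153.75.
ΔM = 175.44 − 153.75 = 21.69 → +22 mireds.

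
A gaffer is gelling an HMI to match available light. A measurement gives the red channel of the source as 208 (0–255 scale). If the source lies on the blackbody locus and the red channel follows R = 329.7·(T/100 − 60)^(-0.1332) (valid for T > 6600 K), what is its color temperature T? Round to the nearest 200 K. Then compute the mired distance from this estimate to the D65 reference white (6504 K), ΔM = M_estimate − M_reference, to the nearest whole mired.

(t − 60)^(-0.1332) = 208/329.7 = 0.63088.
t − 60 = 0.63088^(1/-0.1332) = 0.63088^(-7.508) = 31.763, so t = 91.763.
T = 100·t = 9176 K → 9200 K to the nearest 200 K.
M_estimate = 10⁶/9200 = 108.70; M_reference = 10⁶/6504 = 153.75.
ΔM = 108.70 − 153.75 = -45.06 → -45 mireds.

-45 mireds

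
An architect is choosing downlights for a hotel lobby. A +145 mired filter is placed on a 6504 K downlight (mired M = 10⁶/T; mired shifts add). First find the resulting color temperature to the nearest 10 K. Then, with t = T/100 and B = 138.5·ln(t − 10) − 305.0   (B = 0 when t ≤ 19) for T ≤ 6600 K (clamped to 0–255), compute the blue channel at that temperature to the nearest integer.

132

M_in = 10⁶/6504 = 153.75; M_out = 153.75 + (+145) = 298.75.
T_out = 10⁶/298.75 = 3347.3 K → 3350 K; t = 33.5.
B = 138.5·ln(33.5 − 10) − 305.0 = 138.5·ln 23.5 − 305.0 = 138.5·3.1570 − 305.0 = 132.245.
Rounded: 132.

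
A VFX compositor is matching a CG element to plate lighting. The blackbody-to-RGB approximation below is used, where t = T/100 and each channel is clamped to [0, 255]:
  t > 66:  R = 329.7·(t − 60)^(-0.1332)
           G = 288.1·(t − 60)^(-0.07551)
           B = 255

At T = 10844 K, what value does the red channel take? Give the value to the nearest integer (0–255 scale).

t = 10844/100 = 108.44; the t > 66 branch applies.
R = 329.7·(108.44 − 60)^(-0.1332) = 329.7·48.44^(-0.1332) = 329.7·0.59639 = 196.630.
Rounded: 197.

197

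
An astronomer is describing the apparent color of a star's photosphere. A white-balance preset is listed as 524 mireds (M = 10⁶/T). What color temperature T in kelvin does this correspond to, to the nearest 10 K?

1910 K

T = 10⁶ / 524 = 1908.40 K → 1910 K.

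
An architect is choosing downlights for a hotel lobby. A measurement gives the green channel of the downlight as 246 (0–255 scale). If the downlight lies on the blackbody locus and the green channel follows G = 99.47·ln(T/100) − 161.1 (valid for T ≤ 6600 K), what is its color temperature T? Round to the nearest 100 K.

ln t = (246 + 161.1) / 99.47 = 4.0927.
t = e^4.0927 = 59.901.
T = 100·t = 5990 K → 6000 K to the nearest 100 K.

6000 K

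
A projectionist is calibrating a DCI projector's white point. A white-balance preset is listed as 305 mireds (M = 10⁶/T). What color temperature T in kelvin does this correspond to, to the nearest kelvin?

3279 K

T = 10⁶ / 305 = 3278.69 K → 3279 K.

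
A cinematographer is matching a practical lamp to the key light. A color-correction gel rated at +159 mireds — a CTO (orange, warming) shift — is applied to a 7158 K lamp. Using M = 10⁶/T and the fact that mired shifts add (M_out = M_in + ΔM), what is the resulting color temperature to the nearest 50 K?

3350 K

M_in = 10⁶/7158 = 139.70 mireds.
M_out = 139.70 + (+159) = 298.70 mireds.
T_out = 10⁶/298.70 = 3347.8 K → 3350 K.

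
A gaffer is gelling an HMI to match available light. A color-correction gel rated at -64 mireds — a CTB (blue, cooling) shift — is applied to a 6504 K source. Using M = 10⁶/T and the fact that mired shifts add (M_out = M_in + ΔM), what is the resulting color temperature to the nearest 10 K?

M_in = 10⁶/6504 = 153.75 mireds.
M_out = 153.75 + (-64) = 89.75 mireds.
T_out = 10⁶/89.75 = 11141.9 K → 11140 K.

11140 K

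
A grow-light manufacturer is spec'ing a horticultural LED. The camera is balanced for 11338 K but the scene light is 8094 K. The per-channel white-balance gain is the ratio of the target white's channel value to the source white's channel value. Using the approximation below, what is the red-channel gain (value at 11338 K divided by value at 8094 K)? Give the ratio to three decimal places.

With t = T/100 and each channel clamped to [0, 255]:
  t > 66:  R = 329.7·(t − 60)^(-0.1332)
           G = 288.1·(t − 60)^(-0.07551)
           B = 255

At 8094 K (t = 80.94):
  R = 329.7·(80.94 − 60)^(-0.1332) = 329.7·20.94^(-0.1332) = 329.7·0.66688 = 219.869.
At 11338 K (t = 113.38):
  R = 329.7·(113.38 − 60)^(-0.1332) = 329.7·53.38^(-0.1332) = 329.7·0.58873 = 194.103.
Gain = 194.103 / 219.869 = 0.8828 → 0.883.

0.883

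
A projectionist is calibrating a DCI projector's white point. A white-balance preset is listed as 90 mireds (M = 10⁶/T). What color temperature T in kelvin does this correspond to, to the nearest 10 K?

11110 K

T = 10⁶ / 90 = 11111.11 K → 11110 K.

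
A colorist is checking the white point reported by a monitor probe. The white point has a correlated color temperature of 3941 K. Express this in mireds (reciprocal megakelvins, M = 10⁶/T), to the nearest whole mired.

254 mireds

M = 10⁶ / 3941 = 253.743 → 254 mireds.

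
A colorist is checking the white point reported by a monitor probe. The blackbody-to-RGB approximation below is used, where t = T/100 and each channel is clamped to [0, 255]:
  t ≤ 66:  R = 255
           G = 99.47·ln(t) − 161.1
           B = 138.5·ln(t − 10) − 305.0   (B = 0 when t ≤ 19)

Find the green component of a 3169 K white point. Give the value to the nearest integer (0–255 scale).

183

t = 3169/100 = 31.69; the t ≤ 66 branch applies.
G = 99.47·ln 31.69 − 161.1 = 99.47·3.4560 − 161.1 = 182.668.
Rounded: 183.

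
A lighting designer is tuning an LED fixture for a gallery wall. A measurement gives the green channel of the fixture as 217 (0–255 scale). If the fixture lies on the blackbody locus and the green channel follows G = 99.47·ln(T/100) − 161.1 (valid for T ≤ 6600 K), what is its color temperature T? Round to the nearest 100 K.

ln t = (217 + 161.1) / 99.47 = 3.8011.
t = e^3.8011 = 44.752.
T = 100·t = 4475 K → 4500 K to the nearest 100 K.

4500 K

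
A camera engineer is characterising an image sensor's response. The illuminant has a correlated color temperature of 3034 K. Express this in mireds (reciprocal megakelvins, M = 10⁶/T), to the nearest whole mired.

M = 10⁶ / 3034 = 329.598 → 330 mireds.

330 mireds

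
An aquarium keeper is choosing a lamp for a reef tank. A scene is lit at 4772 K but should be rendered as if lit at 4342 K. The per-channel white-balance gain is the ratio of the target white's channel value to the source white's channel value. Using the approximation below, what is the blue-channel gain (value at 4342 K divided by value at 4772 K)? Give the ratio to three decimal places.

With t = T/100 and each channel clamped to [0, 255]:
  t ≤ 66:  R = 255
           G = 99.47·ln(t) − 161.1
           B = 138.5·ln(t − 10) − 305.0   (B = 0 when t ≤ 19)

0.915

At 4772 K (t = 47.72):
  B = 138.5·ln(47.72 − 10) − 305.0 = 138.5·ln 37.72 − 305.0 = 138.5·3.6302 − 305.0 = 197.781.
At 4342 K (t = 43.42):
  B = 138.5·ln(43.42 − 10) − 305.0 = 138.5·ln 33.42 − 305.0 = 138.5·3.5092 − 305.0 = 181.018.
Gain = 181.018 / 197.781 = 0.9152 → 0.915.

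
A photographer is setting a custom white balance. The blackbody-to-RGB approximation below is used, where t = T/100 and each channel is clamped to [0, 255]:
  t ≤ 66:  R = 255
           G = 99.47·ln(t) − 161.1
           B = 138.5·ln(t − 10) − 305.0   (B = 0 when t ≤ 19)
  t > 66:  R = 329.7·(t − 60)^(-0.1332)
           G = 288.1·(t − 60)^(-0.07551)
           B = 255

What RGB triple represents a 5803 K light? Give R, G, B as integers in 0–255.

R=255, G=243, B=231

t = 5803/100 = 58.03; the t ≤ 66 branch applies.
R = 255 by definition for t ≤ 66.
G = 99.47·ln 58.03 − 161.1 = 99.47·4.0610 − 161.1 = 242.844.
B = 138.5·ln(58.03 − 10) − 305.0 = 138.5·ln 48.03 − 305.0 = 138.5·3.8718 − 305.0 = 231.248.
Rounded: (255, 243, 231).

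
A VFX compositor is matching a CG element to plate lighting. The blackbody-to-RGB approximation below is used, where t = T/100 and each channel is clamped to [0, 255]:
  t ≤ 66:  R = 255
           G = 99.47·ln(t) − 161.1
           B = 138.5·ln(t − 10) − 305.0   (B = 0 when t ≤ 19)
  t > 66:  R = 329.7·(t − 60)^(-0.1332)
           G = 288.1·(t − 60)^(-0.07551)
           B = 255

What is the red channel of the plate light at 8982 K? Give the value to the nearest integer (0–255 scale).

t = 8982/100 = 89.82; the t > 66 branch applies.
R = 329.7·(89.82 − 60)^(-0.1332) = 329.7·29.82^(-0.1332) = 329.7·0.63620 = 209.756.
Rounded: 210.

210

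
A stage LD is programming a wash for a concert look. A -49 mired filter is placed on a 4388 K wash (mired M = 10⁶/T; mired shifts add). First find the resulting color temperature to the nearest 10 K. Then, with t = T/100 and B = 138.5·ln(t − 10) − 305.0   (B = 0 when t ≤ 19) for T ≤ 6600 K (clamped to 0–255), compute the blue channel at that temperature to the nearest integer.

M_in = 10⁶/4388 = 227.89; M_out = 227.89 + (-49) = 178.89.
T_out = 10⁶/178.89 = 5589.9 K → 5590 K; t = 55.9.
B = 138.5·ln(55.9 − 10) − 305.0 = 138.5·ln 45.9 − 305.0 = 138.5·3.8265 − 305.0 = 224.965.
Rounded: 225.

225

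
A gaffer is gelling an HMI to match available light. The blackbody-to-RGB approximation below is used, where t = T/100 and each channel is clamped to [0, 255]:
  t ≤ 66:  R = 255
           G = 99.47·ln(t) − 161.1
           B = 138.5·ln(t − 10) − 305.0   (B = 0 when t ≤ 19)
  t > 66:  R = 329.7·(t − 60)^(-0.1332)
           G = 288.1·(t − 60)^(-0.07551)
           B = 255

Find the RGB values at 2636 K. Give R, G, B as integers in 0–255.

R=255, G=164, B=82

t = 2636/100 = 26.36; the t ≤ 66 branch applies.
R = 255 by definition for t ≤ 66.
G = 99.47·ln 26.36 − 161.1 = 99.47·3.2718 − 161.1 = 164.351.
B = 138.5·ln(26.36 − 10) − 305.0 = 138.5·ln 16.36 − 305.0 = 138.5·2.7948 − 305.0 = 82.085.
Rounded: (255, 164, 82).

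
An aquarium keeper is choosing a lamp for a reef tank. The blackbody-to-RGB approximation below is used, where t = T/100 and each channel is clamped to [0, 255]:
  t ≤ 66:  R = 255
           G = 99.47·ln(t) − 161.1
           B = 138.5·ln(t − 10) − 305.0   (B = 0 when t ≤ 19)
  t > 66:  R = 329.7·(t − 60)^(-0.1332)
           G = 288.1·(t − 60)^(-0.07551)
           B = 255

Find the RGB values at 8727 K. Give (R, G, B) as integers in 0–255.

(212, 224, 255)

t = 8727/100 = 87.27; the t > 66 branch applies.
R = 329.7·(87.27 − 60)^(-0.1332) = 329.7·27.27^(-0.1332) = 329.7·0.64382 = 212.269.
G = 288.1·(87.27 − 60)^(-0.07551) = 288.1·27.27^(-0.07551) = 288.1·0.77910 = 224.458.
B = 255 by definition for t > 66.
Rounded: (212, 224, 255).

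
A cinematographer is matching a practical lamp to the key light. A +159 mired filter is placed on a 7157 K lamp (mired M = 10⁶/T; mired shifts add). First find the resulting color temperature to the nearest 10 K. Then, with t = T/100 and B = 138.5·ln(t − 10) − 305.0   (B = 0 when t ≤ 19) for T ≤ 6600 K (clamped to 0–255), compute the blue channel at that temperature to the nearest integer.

132

M_in = 10⁶/7157 = 139.72; M_out = 139.72 + (+159) = 298.72.
T_out = 10⁶/298.72 = 3347.6 K → 3350 K; t = 33.5.
B = 138.5·ln(33.5 − 10) − 305.0 = 138.5·ln 23.5 − 305.0 = 138.5·3.1570 − 305.0 = 132.245.
Rounded: 132.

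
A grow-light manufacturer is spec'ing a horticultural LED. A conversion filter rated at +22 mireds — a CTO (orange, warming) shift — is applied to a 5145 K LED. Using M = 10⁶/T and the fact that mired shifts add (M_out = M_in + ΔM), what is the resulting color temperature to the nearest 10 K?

M_in = 10⁶/5145 = 194.36 mireds.
M_out = 194.36 + (+22) = 216.36 mireds.
T_out = 10⁶/216.36 = 4621.9 K → 4620 K.

4620 K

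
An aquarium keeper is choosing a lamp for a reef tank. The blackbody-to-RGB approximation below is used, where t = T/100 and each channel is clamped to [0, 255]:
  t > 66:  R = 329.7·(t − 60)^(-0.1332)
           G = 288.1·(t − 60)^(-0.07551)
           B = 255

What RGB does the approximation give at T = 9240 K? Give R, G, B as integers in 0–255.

R=207, G=222, B=255

t = 9240/100 = 92.4; the t > 66 branch applies.
R = 329.7·(92.4 − 60)^(-0.1332) = 329.7·32.4^(-0.1332) = 329.7·0.62921 = 207.450.
G = 288.1·(92.4 − 60)^(-0.07551) = 288.1·32.4^(-0.07551) = 288.1·0.76902 = 221.555.
B = 255 by definition for t > 66.
Rounded: (207, 222, 255).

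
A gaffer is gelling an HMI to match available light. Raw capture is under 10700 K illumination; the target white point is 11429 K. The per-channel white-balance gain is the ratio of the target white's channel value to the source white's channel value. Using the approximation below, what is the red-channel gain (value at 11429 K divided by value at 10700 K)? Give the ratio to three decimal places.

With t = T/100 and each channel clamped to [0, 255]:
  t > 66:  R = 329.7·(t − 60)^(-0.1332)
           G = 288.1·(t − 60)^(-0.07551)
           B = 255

At 10700 K (t = 107):
  R = 329.7·(107 − 60)^(-0.1332) = 329.7·47^(-0.1332) = 329.7·0.59879 = 197.422.
At 11429 K (t = 114.29):
  R = 329.7·(114.29 − 60)^(-0.1332) = 329.7·54.29^(-0.1332) = 329.7·0.58740 = 193.666.
Gain = 193.666 / 197.422 = 0.9810 → 0.981.

0.981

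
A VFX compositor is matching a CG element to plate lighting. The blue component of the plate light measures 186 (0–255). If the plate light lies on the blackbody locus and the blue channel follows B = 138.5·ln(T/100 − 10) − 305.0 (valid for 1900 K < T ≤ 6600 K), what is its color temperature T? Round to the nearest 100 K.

4500 K

ln(t − 10) = (186 + 305.0) / 138.5 = 3.5451.
t − 10 = e^3.5451 = 34.644, so t = 44.644.
T = 100·t = 4464 K → 4500 K to the nearest 100 K.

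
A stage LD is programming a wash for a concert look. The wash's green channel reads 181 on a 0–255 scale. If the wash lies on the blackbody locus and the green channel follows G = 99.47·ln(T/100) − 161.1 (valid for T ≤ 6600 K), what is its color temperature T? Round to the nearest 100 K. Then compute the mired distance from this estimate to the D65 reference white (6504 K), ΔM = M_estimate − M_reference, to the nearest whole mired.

+169 mireds

ln t = (181 + 161.1) / 99.47 = 3.4392.
t = e^3.4392 = 31.163.
T = 100·t = 3116 K → 3100 K to the nearest 100 K.
M_estimate = 10⁶/3100 = 322.58; M_reference = 10⁶/6504 = 153.75.
ΔM = 322.58 − 153.75 = 168.83 → +169 mireds.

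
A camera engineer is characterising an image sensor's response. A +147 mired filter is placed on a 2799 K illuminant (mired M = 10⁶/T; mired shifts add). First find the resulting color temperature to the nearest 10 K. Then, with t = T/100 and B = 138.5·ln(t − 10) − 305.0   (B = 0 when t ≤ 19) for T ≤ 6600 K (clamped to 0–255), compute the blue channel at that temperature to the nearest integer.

11

M_in = 10⁶/2799 = 357.27; M_out = 357.27 + (+147) = 504.27.
T_out = 10⁶/504.27 = 1983.1 K → 1980 K; t = 19.8.
B = 138.5·ln(19.8 − 10) − 305.0 = 138.5·ln 9.8 − 305.0 = 138.5·2.2824 − 305.0 = 11.110.
Rounded: 11.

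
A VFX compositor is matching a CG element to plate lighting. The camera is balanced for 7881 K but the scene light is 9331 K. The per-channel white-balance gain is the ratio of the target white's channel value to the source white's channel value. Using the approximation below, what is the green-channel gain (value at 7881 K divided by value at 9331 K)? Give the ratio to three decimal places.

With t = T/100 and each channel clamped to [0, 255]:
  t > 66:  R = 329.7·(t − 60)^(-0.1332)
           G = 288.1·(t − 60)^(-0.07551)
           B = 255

At 9331 K (t = 93.31):
  G = 288.1·(93.31 − 60)^(-0.07551) = 288.1·33.31^(-0.07551) = 288.1·0.76742 = 221.092.
At 7881 K (t = 78.81):
  G = 288.1·(78.81 − 60)^(-0.07551) = 288.1·18.81^(-0.07551) = 288.1·0.80126 = 230.842.
Gain = 230.842 / 221.092 = 1.0441 → 1.044.

1.044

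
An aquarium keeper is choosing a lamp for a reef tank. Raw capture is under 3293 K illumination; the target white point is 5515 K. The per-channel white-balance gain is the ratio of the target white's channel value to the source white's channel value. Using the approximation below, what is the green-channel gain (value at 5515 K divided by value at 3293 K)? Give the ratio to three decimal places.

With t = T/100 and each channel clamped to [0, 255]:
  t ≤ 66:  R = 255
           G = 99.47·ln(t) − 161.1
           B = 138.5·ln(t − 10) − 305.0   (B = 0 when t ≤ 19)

1.275

At 3293 K (t = 32.93):
  G = 99.47·ln 32.93 − 161.1 = 99.47·3.4944 − 161.1 = 186.486.
At 5515 K (t = 55.15):
  G = 99.47·ln 55.15 − 161.1 = 99.47·4.0101 − 161.1 = 237.780.
Gain = 237.780 / 186.486 = 1.2751 → 1.275.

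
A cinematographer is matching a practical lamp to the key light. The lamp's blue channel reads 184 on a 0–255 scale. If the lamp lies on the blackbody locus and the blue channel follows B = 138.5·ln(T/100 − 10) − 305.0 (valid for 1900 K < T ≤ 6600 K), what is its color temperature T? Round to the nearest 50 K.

ln(t − 10) = (184 + 305.0) / 138.5 = 3.5307.
t − 10 = e^3.5307 = 34.147, so t = 44.147.
T = 100·t = 4415 K → 4400 K to the nearest 50 K.

4400 K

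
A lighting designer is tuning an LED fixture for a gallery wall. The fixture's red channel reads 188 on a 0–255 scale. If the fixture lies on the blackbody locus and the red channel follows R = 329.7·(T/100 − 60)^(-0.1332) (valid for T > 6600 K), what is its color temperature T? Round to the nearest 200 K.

(t − 60)^(-0.1332) = 188/329.7 = 0.57022.
t − 60 = 0.57022^(1/-0.1332) = 0.57022^(-7.508) = 67.848, so t = 127.848.
T = 100·t = 12785 K → 12800 K to the nearest 200 K.

12800 K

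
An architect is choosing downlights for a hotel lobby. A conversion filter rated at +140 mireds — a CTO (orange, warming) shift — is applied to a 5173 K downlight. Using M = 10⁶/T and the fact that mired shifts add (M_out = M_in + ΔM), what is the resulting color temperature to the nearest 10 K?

M_in = 10⁶/5173 = 193.31 mireds.
M_out = 193.31 + (+140) = 333.31 mireds.
T_out = 10⁶/333.31 = 3000.2 K → 3000 K.

3000 K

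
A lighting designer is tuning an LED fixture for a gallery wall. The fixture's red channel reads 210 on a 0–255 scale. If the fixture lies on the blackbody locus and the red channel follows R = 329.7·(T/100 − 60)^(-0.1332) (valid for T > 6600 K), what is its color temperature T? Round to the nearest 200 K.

(t − 60)^(-0.1332) = 210/329.7 = 0.63694.
t − 60 = 0.63694^(1/-0.1332) = 0.63694^(-7.508) = 29.561, so t = 89.561.
T = 100·t = 8956 K → 9000 K to the nearest 200 K.

9000 K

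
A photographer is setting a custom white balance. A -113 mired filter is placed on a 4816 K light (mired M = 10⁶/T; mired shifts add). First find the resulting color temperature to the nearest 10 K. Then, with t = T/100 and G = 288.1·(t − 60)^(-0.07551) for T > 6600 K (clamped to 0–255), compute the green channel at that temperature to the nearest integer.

216

M_in = 10⁶/4816 = 207.64; M_out = 207.64 + (-113) = 94.64.
T_out = 10⁶/94.64 = 10566.2 K → 10570 K; t = 105.7.
G = 288.1·(105.7 − 60)^(-0.07551) = 288.1·45.7^(-0.07551) = 288.1·0.74931 = 215.875.
Rounded: 216.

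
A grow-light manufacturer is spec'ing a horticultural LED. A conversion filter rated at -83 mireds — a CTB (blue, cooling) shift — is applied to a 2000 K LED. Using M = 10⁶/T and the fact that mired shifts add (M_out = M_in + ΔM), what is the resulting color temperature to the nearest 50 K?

M_in = 10⁶/2000 = 500.00 mireds.
M_out = 500.00 + (-83) = 417.00 mireds.
T_out = 10⁶/417.00 = 2398.1 K → 2400 K.

2400 K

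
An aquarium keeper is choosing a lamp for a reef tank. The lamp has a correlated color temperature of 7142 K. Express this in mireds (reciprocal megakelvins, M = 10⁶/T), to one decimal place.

M = 10⁶ / 7142 = 140.017 → 140.0 mireds.

140.0 mireds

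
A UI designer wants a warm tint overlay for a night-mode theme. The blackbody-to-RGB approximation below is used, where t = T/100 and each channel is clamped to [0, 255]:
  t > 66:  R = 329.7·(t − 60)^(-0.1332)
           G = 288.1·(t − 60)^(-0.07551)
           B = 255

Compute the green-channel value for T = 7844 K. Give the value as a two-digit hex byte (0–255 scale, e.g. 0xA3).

0xE7

t = 7844/100 = 78.44; the t > 66 branch applies.
G = 288.1·(78.44 − 60)^(-0.07551) = 288.1·18.44^(-0.07551) = 288.1·0.80246 = 231.188.
Rounded: 231; in hex, 0xE7.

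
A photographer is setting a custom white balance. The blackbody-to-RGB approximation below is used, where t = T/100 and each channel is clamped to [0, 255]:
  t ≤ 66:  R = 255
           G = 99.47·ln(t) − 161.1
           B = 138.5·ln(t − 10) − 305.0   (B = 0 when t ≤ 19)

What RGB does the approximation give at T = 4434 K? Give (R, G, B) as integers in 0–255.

t = 4434/100 = 44.34; the t ≤ 66 branch applies.
R = 255 by definition for t ≤ 66.
G = 99.47·ln 44.34 − 161.1 = 99.47·3.7919 − 161.1 = 216.079.
B = 138.5·ln(44.34 − 10) − 305.0 = 138.5·ln 34.34 − 305.0 = 138.5·3.5363 − 305.0 = 184.779.
Rounded: (255, 216, 185).

(255, 216, 185)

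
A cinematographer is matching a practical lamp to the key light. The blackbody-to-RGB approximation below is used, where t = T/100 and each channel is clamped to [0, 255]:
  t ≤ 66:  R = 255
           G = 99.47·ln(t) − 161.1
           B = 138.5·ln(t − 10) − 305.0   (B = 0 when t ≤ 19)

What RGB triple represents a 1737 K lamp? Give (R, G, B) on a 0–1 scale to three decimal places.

t = 1737/100 = 17.37; the t ≤ 66 branch applies.
R = 255 by definition for t ≤ 66.
G = 99.47·ln 17.37 − 161.1 = 99.47·2.8547 − 161.1 = 122.861.
t = 17.37 ≤ 19, so B = 0.
Dividing each by 255: (1.0000, 0.4818, 0.0000) → (1.000, 0.482, 0.000).

(1.000, 0.482, 0.000)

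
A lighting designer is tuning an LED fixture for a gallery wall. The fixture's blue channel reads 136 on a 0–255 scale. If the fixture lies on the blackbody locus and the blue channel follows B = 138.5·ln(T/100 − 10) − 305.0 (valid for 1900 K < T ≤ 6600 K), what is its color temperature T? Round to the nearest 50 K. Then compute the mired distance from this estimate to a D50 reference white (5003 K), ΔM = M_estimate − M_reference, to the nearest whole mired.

ln(t − 10) = (136 + 305.0) / 138.5 = 3.1841.
t − 10 = e^3.1841 = 24.146, so t = 34.146.
T = 100·t = 3415 K → 3400 K to the nearest 50 K.
M_estimate = 10⁶/3400 = 294.12; M_reference = 10⁶/5003 = 199.88.
ΔM = 294.12 − 199.88 = 94.24 → +94 mireds.

+94 mireds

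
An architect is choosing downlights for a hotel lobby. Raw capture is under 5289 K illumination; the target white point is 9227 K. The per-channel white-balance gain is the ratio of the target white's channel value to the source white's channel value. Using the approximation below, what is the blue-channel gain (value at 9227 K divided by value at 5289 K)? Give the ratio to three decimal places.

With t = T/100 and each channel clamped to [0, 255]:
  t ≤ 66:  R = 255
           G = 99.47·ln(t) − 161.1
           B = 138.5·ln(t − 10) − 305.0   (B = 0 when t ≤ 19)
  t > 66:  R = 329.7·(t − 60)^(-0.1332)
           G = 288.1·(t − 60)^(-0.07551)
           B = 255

At 5289 K (t = 52.89):
  B = 138.5·ln(52.89 − 10) − 305.0 = 138.5·ln 42.89 − 305.0 = 138.5·3.7586 − 305.0 = 215.571.
At 9227 K (t = 92.27):
  B = 255 by definition for t > 66.
Gain = 255.000 / 215.571 = 1.1829 → 1.183.

1.183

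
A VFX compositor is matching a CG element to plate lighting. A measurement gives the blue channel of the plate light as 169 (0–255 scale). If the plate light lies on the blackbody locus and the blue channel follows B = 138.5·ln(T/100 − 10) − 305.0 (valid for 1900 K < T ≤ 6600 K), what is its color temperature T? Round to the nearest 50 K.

ln(t − 10) = (169 + 305.0) / 138.5 = 3.4224.
t − 10 = e^3.4224 = 30.642, so t = 40.642.
T = 100·t = 4064 K → 4050 K to the nearest 50 K.

4050 K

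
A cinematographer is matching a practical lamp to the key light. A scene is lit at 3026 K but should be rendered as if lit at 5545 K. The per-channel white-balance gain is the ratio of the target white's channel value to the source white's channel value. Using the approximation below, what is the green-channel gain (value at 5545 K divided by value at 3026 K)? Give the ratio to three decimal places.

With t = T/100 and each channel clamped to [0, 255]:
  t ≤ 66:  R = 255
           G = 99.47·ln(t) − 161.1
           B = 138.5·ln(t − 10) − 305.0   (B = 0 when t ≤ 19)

1.338

At 3026 K (t = 30.26):
  G = 99.47·ln 30.26 − 161.1 = 99.47·3.4098 − 161.1 = 178.075.
At 5545 K (t = 55.45):
  G = 99.47·ln 55.45 − 161.1 = 99.47·4.0155 − 161.1 = 238.320.
Gain = 238.320 / 178.075 = 1.3383 → 1.338.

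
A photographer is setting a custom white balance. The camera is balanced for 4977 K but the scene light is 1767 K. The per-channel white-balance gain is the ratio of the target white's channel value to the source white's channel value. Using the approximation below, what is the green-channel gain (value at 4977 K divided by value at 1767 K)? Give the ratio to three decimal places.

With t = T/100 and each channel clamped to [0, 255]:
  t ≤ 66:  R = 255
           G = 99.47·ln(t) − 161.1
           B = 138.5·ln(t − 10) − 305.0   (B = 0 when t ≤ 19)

1.827

At 1767 K (t = 17.67):
  G = 99.47·ln 17.67 − 161.1 = 99.47·2.8719 − 161.1 = 124.565.
At 4977 K (t = 49.77):
  G = 99.47·ln 49.77 − 161.1 = 99.47·3.9074 − 161.1 = 227.570.
Gain = 227.570 / 124.565 = 1.8269 → 1.827.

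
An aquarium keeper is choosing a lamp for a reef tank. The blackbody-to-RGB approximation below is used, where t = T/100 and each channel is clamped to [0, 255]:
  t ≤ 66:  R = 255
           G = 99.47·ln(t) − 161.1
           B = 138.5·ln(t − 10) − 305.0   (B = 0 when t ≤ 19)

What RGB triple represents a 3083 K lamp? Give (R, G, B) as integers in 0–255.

t = 3083/100 = 30.83; the t ≤ 66 branch applies.
R = 255 by definition for t ≤ 66.
G = 99.47·ln 30.83 − 161.1 = 99.47·3.4285 − 161.1 = 179.932.
B = 138.5·ln(30.83 − 10) − 305.0 = 138.5·ln 20.83 − 305.0 = 138.5·3.0364 − 305.0 = 115.541.
Rounded: (255, 180, 116).

(255, 180, 116)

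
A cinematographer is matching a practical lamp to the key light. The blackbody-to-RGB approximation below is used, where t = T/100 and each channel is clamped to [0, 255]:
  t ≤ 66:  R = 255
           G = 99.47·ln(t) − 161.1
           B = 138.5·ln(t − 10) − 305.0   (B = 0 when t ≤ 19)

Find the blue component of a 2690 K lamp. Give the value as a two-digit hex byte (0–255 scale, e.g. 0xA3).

0x57

t = 2690/100 = 26.9; the t ≤ 66 branch applies.
B = 138.5·ln(26.9 − 10) − 305.0 = 138.5·ln 16.9 − 305.0 = 138.5·2.8273 − 305.0 = 86.583.
Rounded: 87; in hex, 0x57.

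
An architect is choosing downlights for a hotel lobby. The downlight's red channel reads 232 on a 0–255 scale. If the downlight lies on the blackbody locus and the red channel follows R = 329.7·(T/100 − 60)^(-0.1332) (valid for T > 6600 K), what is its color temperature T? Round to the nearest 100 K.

(t − 60)^(-0.1332) = 232/329.7 = 0.70367.
t − 60 = 0.70367^(1/-0.1332) = 0.70367^(-7.508) = 13.992, so t = 73.992.
T = 100·t = 7399 K → 7400 K to the nearest 100 K.

7400 K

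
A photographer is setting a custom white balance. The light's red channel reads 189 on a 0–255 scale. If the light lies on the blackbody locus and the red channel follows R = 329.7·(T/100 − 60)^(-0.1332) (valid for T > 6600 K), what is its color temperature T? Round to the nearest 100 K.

12500 K

(t − 60)^(-0.1332) = 189/329.7 = 0.57325.
t − 60 = 0.57325^(1/-0.1332) = 0.57325^(-7.508) = 65.199, so t = 125.199.
T = 100·t = 12520 K → 12500 K to the nearest 100 K.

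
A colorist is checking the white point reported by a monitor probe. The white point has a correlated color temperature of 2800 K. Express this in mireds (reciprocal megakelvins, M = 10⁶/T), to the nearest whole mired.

357 mireds

M = 10⁶ / 2800 = 357.143 → 357 mireds.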